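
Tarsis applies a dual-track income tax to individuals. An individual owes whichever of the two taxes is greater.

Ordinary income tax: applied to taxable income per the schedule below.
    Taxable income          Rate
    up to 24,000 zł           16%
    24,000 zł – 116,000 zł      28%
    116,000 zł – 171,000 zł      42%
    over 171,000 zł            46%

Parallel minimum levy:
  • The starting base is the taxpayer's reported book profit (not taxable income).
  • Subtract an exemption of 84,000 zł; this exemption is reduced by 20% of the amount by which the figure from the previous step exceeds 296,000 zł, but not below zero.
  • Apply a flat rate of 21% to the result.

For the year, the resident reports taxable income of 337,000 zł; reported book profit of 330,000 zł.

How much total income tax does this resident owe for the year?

129,060 zł

Ordinary income tax:
  24,000 zł × 16% = 3,840 zł
  92,000 zł × 28% = 25,760 zł
  55,000 zł × 42% = 23,100 zł
  166,000 zł × 46% = 76,360 zł
  → 129,060 zł

Parallel minimum levy:
  Base (reported book profit): 330,000 zł
  Exemption: 84,000 zł − 20% × (330,000 zł − 296,000 zł) = 84,000 zł − 6,800 zł = 77,200 zł
  Base: 330,000 zł − 77,200 zł = 252,800 zł
  252,800 zł × 21% = 53,088 zł

129,060 zł > 53,088 zł, so the ordinary income tax governs.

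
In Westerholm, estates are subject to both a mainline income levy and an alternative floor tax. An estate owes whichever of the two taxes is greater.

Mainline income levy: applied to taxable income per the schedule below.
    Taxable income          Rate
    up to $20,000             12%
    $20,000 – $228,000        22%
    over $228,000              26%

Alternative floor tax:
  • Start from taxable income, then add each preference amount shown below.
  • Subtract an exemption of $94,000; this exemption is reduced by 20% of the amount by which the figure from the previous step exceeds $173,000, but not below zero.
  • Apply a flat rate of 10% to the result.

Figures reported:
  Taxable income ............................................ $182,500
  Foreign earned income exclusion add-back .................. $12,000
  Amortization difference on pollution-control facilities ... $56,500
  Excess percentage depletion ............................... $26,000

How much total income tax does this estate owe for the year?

Alternative floor tax:
  Adjusted income: $182,500 + $12,000 + $56,500 + $26,000 = $277,000
  Exemption: $94,000 − 20% × ($277,000 − $173,000) = $94,000 − $20,800 = $73,200
  Base: $277,000 − $73,200 = $203,800
  $203,800 × 10% = $20,380

Mainline income levy:
  $20,000 × 12% = $2,400
  $162,500 × 22% = $35,750
  → $38,150

$38,150 > $20,380, so the mainline income levy governs.

$38,150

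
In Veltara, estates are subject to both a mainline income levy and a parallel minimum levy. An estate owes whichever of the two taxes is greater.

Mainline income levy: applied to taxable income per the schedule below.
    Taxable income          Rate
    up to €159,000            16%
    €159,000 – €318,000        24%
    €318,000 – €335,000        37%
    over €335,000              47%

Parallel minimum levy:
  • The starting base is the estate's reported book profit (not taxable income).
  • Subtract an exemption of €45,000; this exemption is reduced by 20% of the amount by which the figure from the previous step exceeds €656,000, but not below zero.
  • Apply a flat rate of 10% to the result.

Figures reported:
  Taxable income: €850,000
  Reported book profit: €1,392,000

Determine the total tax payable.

Mainline income levy:
  €159,000 × 16% = €25,440
  €159,000 × 24% = €38,160
  €17,000 × 37% = €6,290
  €515,000 × 47% = €242,050
  → €311,940

Parallel minimum levy:
  Base (reported book profit): €1,392,000
  Exemption: 20% × (€1,392,000 − €656,000) = €147,200 ≥ €45,000, so the exemption is fully phased out
  Base: €1,392,000 − €0 = €1,392,000
  €1,392,000 × 10% = €139,200

€311,940 > €139,200, so the mainline income levy governs.

€311,940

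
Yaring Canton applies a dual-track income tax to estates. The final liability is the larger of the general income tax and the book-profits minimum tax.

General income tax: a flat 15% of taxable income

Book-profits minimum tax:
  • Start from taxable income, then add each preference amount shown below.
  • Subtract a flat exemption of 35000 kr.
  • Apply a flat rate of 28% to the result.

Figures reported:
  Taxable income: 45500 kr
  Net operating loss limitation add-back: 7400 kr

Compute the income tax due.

Book-profits minimum tax:
  Adjusted income: 45500 kr + 7400 kr = 52900 kr
  Less exemption 35000 kr → base 17900 kr
  17900 kr × 28% = 5012 kr

General income tax:
  45500 kr × 15% = 6825 kr

6825 kr > 5012 kr, so the general income tax governs.

6825 kr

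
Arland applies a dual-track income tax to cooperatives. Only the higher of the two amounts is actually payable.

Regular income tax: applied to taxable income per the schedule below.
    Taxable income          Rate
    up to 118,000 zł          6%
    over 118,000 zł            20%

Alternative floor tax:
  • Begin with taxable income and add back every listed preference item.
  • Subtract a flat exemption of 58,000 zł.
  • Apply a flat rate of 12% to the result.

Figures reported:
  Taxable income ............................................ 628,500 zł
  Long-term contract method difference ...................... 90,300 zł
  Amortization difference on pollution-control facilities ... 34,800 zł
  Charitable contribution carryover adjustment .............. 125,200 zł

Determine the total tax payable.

Regular income tax:
  118,000 zł × 6% = 7,080 zł
  510,500 zł × 20% = 102,100 zł
  → 109,180 zł

Alternative floor tax:
  Adjusted income: 628,500 zł + 90,300 zł + 34,800 zł + 125,200 zł = 878,800 zł
  Less exemption 58,000 zł → base 820,800 zł
  820,800 zł × 12% = 98,496 zł

109,180 zł > 98,496 zł, so the regular income tax governs.

109,180 zł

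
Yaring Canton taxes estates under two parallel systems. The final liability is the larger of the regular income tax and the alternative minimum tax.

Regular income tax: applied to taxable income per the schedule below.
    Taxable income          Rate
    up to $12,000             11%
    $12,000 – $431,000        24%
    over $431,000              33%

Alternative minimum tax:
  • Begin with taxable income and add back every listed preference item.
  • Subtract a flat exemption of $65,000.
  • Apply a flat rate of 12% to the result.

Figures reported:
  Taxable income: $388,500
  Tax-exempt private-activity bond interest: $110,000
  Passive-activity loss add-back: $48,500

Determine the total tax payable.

Alternative minimum tax:
  Adjusted income: $388,500 + $110,000 + $48,500 = $547,000
  Less exemption $65,000 → base $482,000
  $482,000 × 12% = $57,840

Regular income tax:
  $12,000 × 11% = $1,320
  $376,500 × 24% = $90,360
  → $91,680

$91,680 > $57,840, so the regular income tax governs.

$91,680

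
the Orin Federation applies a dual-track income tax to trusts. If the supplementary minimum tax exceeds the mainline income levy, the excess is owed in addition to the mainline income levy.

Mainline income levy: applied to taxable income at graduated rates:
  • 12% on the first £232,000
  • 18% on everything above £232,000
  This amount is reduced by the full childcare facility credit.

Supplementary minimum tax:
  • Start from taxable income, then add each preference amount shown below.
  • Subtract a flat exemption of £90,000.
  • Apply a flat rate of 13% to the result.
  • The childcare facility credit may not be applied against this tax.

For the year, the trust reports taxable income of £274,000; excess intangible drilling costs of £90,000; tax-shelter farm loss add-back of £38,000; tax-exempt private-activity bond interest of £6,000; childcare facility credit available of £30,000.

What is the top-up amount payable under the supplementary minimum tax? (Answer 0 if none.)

Mainline income levy:
  £232,000 × 12% = £27,840
  £42,000 × 18% = £7,560
  → £35,400
  Less childcare facility credit £30,000 → £5,400

Supplementary minimum tax:
  Adjusted income: £274,000 + £90,000 + £38,000 + £6,000 = £408,000
  Less exemption £90,000 → base £318,000
  £318,000 × 13% = £41,340

Excess of supplementary minimum tax over mainline income levy: £41,340 − £5,400 = £35,940.

£35,940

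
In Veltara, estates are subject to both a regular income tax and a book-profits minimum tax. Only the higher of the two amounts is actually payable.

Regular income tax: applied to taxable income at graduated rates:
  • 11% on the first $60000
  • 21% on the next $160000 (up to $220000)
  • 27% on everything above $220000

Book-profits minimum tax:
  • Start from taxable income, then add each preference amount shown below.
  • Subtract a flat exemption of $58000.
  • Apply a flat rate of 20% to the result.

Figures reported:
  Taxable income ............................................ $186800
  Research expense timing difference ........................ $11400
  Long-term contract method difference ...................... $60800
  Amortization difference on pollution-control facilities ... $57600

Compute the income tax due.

$51720

Book-profits minimum tax:
  Adjusted income: $186800 + $11400 + $60800 + $57600 = $316600
  Less exemption $58000 → base $258600
  $258600 × 20% = $51720

Regular income tax:
  $60000 × 11% = $6600
  $126800 × 21% = $26628
  → $33228

$51720 > $33228, so the book-profits minimum tax is the binding amount.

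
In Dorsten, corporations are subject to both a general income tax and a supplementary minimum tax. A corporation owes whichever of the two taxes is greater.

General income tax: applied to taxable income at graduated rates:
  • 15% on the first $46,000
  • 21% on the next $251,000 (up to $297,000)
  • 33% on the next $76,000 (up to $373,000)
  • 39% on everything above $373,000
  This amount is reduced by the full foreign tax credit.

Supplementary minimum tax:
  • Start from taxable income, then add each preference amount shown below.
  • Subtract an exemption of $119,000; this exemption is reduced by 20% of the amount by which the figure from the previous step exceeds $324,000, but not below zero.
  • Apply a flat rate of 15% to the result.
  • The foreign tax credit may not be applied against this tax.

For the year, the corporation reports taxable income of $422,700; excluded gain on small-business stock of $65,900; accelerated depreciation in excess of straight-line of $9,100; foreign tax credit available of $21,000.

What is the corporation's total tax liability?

Supplementary minimum tax:
  Adjusted income: $422,700 + $65,900 + $9,100 = $497,700
  Exemption: $119,000 − 20% × ($497,700 − $324,000) = $119,000 − $34,740 = $84,260
  Base: $497,700 − $84,260 = $413,440
  $413,440 × 15% = $62,016

General income tax:
  $46,000 × 15% = $6,900
  $251,000 × 21% = $52,710
  $76,000 × 33% = $25,080
  $49,700 × 39% = $19,383
  → $104,073
  Less foreign tax credit $21,000 → $83,073

$83,073 > $62,016, so the general income tax governs.

$83,073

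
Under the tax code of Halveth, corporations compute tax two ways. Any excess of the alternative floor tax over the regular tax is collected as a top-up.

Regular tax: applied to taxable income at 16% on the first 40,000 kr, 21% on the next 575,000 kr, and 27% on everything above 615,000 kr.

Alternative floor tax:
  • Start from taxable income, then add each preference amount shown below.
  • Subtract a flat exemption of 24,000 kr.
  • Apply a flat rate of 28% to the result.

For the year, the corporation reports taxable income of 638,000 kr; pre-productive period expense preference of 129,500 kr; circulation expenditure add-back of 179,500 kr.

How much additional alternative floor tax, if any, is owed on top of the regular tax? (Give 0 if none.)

Regular tax:
  40,000 kr × 16% = 6,400 kr
  575,000 kr × 21% = 120,750 kr
  23,000 kr × 27% = 6,210 kr
  → 133,360 kr

Alternative floor tax:
  Adjusted income: 638,000 kr + 129,500 kr + 179,500 kr = 947,000 kr
  Less exemption 24,000 kr → base 923,000 kr
  923,000 kr × 28% = 258,440 kr

Excess of alternative floor tax over regular tax: 258,440 kr − 133,360 kr = 125,080 kr.

125,080 kr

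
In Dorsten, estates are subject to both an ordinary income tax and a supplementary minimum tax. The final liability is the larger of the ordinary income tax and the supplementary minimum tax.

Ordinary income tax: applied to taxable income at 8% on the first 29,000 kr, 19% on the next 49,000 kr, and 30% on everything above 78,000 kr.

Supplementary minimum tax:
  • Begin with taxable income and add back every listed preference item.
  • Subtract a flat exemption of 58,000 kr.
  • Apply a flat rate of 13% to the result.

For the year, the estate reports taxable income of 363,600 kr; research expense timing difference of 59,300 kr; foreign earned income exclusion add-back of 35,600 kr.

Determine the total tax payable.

Supplementary minimum tax:
  Adjusted income: 363,600 kr + 59,300 kr + 35,600 kr = 458,500 kr
  Less exemption 58,000 kr → base 400,500 kr
  400,500 kr × 13% = 52,065 kr

Ordinary income tax:
  29,000 kr × 8% = 2,320 kr
  49,000 kr × 19% = 9,310 kr
  285,600 kr × 30% = 85,680 kr
  → 97,310 kr

97,310 kr > 52,065 kr, so the ordinary income tax governs.

97,310 kr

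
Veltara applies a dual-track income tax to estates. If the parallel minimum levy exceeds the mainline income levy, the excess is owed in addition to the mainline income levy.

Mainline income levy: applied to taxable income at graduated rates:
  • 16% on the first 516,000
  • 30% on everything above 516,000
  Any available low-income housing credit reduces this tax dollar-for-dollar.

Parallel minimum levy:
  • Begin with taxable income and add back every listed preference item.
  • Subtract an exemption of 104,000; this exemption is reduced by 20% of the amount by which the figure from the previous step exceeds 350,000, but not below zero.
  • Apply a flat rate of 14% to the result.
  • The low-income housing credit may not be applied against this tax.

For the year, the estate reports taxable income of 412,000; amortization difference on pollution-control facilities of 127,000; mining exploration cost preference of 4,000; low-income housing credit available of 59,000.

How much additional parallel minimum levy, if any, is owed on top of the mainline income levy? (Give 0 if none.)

Mainline income levy:
  412,000 × 16% = 65,920
  Less low-income housing credit 59,000 → 6,920

Parallel minimum levy:
  Adjusted income: 412,000 + 127,000 + 4,000 = 543,000
  Exemption: 104,000 − 20% × (543,000 − 350,000) = 104,000 − 38,600 = 65,400
  Base: 543,000 − 65,400 = 477,600
  477,600 × 14% = 66,864

Excess of parallel minimum levy over mainline income levy: 66,864 − 6,920 = 59,944.

59,944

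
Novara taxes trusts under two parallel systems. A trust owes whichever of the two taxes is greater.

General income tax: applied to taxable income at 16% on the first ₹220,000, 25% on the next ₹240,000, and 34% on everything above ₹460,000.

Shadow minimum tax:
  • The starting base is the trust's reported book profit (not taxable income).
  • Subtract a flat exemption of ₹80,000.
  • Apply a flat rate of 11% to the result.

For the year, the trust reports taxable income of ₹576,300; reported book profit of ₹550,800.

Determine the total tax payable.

₹134,742

Shadow minimum tax:
  Base (reported book profit): ₹550,800
  Less exemption ₹80,000 → base ₹470,800
  ₹470,800 × 11% = ₹51,788

General income tax:
  ₹220,000 × 16% = ₹35,200
  ₹240,000 × 25% = ₹60,000
  ₹116,300 × 34% = ₹39,542
  → ₹134,742

₹134,742 > ₹51,788, so the general income tax governs.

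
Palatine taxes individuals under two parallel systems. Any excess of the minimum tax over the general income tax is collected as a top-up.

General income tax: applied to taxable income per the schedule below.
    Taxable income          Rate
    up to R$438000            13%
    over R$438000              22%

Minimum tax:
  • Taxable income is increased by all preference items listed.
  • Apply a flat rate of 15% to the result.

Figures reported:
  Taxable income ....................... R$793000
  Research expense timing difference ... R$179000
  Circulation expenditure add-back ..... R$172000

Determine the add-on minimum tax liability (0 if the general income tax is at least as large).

R$36560

General income tax:
  R$438000 × 13% = R$56940
  R$355000 × 22% = R$78100
  → R$135040

Minimum tax:
  Adjusted income: R$793000 + R$179000 + R$172000 = R$1144000
  R$1144000 × 15% = R$171600

Excess of minimum tax over general income tax: R$171600 − R$135040 = R$36560.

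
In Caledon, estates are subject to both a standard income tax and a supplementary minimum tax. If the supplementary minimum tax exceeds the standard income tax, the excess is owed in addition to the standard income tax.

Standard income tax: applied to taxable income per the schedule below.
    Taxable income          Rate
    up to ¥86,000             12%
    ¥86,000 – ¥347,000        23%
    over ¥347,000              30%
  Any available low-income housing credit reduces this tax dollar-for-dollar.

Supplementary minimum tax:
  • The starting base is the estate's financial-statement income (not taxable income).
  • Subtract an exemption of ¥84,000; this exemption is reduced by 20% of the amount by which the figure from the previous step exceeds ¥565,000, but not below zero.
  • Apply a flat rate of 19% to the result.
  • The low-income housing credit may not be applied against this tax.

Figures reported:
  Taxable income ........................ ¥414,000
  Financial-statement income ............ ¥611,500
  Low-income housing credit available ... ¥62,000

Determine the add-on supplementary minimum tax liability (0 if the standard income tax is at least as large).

Standard income tax:
  ¥86,000 × 12% = ¥10,320
  ¥261,000 × 23% = ¥60,030
  ¥67,000 × 30% = ¥20,100
  → ¥90,450
  Less low-income housing credit ¥62,000 → ¥28,450

Supplementary minimum tax:
  Base (financial-statement income): ¥611,500
  Exemption: ¥84,000 − 20% × (¥611,500 − ¥565,000) = ¥84,000 − ¥9,300 = ¥74,700
  Base: ¥611,500 − ¥74,700 = ¥536,800
  ¥536,800 × 19% = ¥101,992

Excess of supplementary minimum tax over standard income tax: ¥101,992 − ¥28,450 = ¥73,542.

¥73,542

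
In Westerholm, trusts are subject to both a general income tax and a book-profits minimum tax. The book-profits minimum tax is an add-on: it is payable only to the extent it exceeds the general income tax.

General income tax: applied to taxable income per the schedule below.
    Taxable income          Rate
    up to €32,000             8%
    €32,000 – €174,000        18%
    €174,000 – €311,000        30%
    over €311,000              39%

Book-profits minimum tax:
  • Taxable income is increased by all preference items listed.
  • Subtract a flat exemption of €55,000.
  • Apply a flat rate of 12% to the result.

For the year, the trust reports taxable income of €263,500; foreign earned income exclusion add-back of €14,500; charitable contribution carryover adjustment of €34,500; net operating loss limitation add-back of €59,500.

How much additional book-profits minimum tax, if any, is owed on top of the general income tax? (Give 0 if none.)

€0

Book-profits minimum tax:
  Adjusted income: €263,500 + €14,500 + €34,500 + €59,500 = €372,000
  Less exemption €55,000 → base €317,000
  €317,000 × 12% = €38,040

General income tax:
  €32,000 × 8% = €2,560
  €142,000 × 18% = €25,560
  €89,500 × 30% = €26,850
  → €54,970

€38,040 ≤ €54,970, so no add-on is due.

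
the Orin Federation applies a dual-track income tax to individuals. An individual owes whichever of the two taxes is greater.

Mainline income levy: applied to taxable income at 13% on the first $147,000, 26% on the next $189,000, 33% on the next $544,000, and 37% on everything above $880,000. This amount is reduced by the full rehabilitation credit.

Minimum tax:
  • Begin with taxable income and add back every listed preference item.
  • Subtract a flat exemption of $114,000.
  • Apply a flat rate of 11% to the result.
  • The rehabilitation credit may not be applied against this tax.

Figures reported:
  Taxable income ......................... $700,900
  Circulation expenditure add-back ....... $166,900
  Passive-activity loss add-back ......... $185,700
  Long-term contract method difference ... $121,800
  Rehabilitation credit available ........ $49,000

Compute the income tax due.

$139,667

Minimum tax:
  Adjusted income: $700,900 + $166,900 + $185,700 + $121,800 = $1,175,300
  Less exemption $114,000 → base $1,061,300
  $1,061,300 × 11% = $116,743

Mainline income levy:
  $147,000 × 13% = $19,110
  $189,000 × 26% = $49,140
  $364,900 × 33% = $120,417
  → $188,667
  Less rehabilitation credit $49,000 → $139,667

$139,667 > $116,743, so the mainline income levy governs.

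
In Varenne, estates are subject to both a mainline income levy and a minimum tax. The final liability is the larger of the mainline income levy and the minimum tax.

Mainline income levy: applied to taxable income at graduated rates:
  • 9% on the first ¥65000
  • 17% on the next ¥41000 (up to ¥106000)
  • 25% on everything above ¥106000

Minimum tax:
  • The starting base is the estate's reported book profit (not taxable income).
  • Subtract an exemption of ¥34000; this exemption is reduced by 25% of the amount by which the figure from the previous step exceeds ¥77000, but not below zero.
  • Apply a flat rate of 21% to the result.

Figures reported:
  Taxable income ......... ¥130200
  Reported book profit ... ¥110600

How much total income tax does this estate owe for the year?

Mainline income levy:
  ¥65000 × 9% = ¥5850
  ¥41000 × 17% = ¥6970
  ¥24200 × 25% = ¥6050
  → ¥18870

Minimum tax:
  Base (reported book profit): ¥110600
  Exemption: ¥34000 − 25% × (¥110600 − ¥77000) = ¥34000 − ¥8400 = ¥25600
  Base: ¥110600 − ¥25600 = ¥85000
  ¥85000 × 21% = ¥17850

¥18870 > ¥17850, so the mainline income levy governs.

¥18870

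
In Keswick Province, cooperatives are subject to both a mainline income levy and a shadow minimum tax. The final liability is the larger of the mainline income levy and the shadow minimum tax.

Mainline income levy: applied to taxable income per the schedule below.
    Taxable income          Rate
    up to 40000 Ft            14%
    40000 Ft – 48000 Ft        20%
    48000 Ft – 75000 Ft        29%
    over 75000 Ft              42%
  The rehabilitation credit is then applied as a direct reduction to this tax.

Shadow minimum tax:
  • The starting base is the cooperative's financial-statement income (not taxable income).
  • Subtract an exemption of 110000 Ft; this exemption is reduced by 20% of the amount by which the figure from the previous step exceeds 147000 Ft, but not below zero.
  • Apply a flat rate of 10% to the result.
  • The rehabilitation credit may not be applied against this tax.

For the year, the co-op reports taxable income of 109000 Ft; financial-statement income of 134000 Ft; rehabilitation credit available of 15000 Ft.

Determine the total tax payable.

14310 Ft

Mainline income levy:
  40000 Ft × 14% = 5600 Ft
  8000 Ft × 20% = 1600 Ft
  27000 Ft × 29% = 7830 Ft
  34000 Ft × 42% = 14280 Ft
  → 29310 Ft
  Less rehabilitation credit 15000 Ft → 14310 Ft

Shadow minimum tax:
  Base (financial-statement income): 134000 Ft
  Exemption: 134000 Ft ≤ 147000 Ft, so full 110000 Ft applies
  Base: 134000 Ft − 110000 Ft = 24000 Ft
  24000 Ft × 10% = 2400 Ft

14310 Ft > 2400 Ft, so the mainline income levy governs.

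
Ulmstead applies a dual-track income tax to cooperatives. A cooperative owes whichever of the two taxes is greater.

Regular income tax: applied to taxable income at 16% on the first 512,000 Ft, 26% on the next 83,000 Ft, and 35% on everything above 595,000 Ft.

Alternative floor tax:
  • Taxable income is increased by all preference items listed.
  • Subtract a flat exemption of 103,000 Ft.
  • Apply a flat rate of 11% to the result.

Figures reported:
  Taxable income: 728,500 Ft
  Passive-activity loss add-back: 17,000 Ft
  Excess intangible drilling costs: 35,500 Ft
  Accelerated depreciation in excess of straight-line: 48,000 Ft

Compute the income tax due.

150,225 Ft

Regular income tax:
  512,000 Ft × 16% = 81,920 Ft
  83,000 Ft × 26% = 21,580 Ft
  133,500 Ft × 35% = 46,725 Ft
  → 150,225 Ft

Alternative floor tax:
  Adjusted income: 728,500 Ft + 17,000 Ft + 35,500 Ft + 48,000 Ft = 829,000 Ft
  Less exemption 103,000 Ft → base 726,000 Ft
  726,000 Ft × 11% = 79,860 Ft

150,225 Ft > 79,860 Ft, so the regular income tax governs.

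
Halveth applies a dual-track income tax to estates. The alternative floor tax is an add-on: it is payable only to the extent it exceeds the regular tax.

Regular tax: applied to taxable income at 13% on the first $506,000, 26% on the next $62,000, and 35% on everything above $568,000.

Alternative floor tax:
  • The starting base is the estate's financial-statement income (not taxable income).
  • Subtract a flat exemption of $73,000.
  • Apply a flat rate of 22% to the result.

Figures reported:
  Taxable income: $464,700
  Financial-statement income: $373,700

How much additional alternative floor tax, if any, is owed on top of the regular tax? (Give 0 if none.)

$5,743

Regular tax:
  $464,700 × 13% = $60,411

Alternative floor tax:
  Base (financial-statement income): $373,700
  Less exemption $73,000 → base $300,700
  $300,700 × 22% = $66,154

Excess of alternative floor tax over regular tax: $66,154 − $60,411 = $5,743.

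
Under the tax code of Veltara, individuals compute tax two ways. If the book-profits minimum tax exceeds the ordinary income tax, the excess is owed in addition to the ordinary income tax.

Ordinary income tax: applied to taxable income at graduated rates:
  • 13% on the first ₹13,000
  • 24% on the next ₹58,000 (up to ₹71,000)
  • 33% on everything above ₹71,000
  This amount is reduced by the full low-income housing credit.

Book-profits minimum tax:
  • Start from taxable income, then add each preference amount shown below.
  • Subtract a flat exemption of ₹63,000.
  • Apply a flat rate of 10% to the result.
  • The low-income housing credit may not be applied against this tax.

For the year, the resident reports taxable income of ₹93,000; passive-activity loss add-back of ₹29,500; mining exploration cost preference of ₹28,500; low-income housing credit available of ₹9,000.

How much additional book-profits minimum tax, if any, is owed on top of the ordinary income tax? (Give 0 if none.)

Ordinary income tax:
  ₹13,000 × 13% = ₹1,690
  ₹58,000 × 24% = ₹13,920
  ₹22,000 × 33% = ₹7,260
  → ₹22,870
  Less low-income housing credit ₹9,000 → ₹13,870

Book-profits minimum tax:
  Adjusted income: ₹93,000 + ₹29,500 + ₹28,500 = ₹151,000
  Less exemption ₹63,000 → base ₹88,000
  ₹88,000 × 10% = ₹8,800

₹8,800 ≤ ₹13,870, so no add-on is due.

₹0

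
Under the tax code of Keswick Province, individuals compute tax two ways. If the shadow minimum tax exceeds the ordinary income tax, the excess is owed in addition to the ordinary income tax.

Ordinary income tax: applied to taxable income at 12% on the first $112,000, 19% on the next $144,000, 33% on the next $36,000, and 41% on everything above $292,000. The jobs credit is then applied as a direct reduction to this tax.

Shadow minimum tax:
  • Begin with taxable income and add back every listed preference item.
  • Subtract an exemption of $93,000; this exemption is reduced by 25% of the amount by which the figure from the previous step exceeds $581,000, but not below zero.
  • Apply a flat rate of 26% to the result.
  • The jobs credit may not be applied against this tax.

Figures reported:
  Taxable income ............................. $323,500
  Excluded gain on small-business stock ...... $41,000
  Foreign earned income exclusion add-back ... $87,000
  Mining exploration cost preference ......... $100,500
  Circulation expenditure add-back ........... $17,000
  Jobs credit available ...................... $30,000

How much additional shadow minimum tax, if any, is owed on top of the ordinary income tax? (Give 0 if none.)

$88,165

Ordinary income tax:
  $112,000 × 12% = $13,440
  $144,000 × 19% = $27,360
  $36,000 × 33% = $11,880
  $31,500 × 41% = $12,915
  → $65,595
  Less jobs credit $30,000 → $35,595

Shadow minimum tax:
  Adjusted income: $323,500 + $41,000 + $87,000 + $100,500 + $17,000 = $569,000
  Exemption: $569,000 ≤ $581,000, so full $93,000 applies
  Base: $569,000 − $93,000 = $476,000
  $476,000 × 26% = $123,760

Excess of shadow minimum tax over ordinary income tax: $123,760 − $35,595 = $88,165.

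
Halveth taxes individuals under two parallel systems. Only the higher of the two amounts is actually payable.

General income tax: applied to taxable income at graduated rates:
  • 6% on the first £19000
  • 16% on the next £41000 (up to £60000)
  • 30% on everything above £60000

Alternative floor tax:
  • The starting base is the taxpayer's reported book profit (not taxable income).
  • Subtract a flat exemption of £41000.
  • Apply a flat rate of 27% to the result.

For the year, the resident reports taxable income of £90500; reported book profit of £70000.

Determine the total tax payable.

General income tax:
  £19000 × 6% = £1140
  £41000 × 16% = £6560
  £30500 × 30% = £9150
  → £16850

Alternative floor tax:
  Base (reported book profit): £70000
  Less exemption £41000 → base £29000
  £29000 × 27% = £7830

£16850 > £7830, so the general income tax governs.

£16850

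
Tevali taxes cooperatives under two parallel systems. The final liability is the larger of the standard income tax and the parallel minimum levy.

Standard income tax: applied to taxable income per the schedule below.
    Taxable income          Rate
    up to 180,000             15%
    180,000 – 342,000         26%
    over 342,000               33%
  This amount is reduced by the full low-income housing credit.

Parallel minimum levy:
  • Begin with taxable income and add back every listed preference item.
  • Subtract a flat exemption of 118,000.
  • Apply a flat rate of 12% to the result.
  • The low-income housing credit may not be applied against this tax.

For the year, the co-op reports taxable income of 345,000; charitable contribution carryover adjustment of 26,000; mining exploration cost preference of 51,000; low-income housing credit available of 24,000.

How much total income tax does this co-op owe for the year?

Standard income tax:
  180,000 × 15% = 27,000
  162,000 × 26% = 42,120
  3,000 × 33% = 990
  → 70,110
  Less low-income housing credit 24,000 → 46,110

Parallel minimum levy:
  Adjusted income: 345,000 + 26,000 + 51,000 = 422,000
  Less exemption 118,000 → base 304,000
  304,000 × 12% = 36,480

46,110 > 36,480, so the standard income tax governs.

46,110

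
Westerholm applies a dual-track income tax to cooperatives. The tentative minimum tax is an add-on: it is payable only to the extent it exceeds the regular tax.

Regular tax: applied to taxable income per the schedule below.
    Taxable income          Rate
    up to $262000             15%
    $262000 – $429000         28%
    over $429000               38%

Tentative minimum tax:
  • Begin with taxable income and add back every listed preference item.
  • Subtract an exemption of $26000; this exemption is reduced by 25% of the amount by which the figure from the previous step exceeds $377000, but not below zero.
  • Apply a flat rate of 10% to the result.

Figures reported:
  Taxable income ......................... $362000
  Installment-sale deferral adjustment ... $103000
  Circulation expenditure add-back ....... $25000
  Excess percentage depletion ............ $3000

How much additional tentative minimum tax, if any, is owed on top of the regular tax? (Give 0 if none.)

Tentative minimum tax:
  Adjusted income: $362000 + $103000 + $25000 + $3000 = $493000
  Exemption: 25% × ($493000 − $377000) = $29000 ≥ $26000, so the exemption is fully phased out
  Base: $493000 − $0 = $493000
  $493000 × 10% = $49300

Regular tax:
  $262000 × 15% = $39300
  $100000 × 28% = $28000
  → $67300

$49300 ≤ $67300, so no add-on is due.

$0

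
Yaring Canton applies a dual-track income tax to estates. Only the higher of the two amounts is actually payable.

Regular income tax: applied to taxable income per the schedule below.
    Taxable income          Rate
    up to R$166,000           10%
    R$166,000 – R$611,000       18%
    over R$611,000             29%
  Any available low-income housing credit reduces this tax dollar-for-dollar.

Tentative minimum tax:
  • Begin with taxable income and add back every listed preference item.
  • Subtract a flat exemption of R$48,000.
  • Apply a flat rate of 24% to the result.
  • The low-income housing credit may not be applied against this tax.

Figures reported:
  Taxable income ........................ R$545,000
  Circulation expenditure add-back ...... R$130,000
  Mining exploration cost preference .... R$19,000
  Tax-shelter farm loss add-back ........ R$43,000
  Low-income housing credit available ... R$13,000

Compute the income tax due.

Tentative minimum tax:
  Adjusted income: R$545,000 + R$130,000 + R$19,000 + R$43,000 = R$737,000
  Less exemption R$48,000 → base R$689,000
  R$689,000 × 24% = R$165,360

Regular income tax:
  R$166,000 × 10% = R$16,600
  R$379,000 × 18% = R$68,220
  → R$84,820
  Less low-income housing credit R$13,000 → R$71,820

R$165,360 > R$71,820, so the tentative minimum tax is the binding amount.

R$165,360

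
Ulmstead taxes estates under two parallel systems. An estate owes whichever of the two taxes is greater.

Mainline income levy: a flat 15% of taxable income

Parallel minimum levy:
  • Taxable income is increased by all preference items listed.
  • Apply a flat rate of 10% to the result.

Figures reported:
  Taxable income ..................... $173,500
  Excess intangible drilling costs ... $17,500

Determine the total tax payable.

$26,025

Parallel minimum levy:
  Adjusted income: $173,500 + $17,500 = $191,000
  $191,000 × 10% = $19,100

Mainline income levy:
  $173,500 × 15% = $26,025

$26,025 > $19,100, so the mainline income levy governs.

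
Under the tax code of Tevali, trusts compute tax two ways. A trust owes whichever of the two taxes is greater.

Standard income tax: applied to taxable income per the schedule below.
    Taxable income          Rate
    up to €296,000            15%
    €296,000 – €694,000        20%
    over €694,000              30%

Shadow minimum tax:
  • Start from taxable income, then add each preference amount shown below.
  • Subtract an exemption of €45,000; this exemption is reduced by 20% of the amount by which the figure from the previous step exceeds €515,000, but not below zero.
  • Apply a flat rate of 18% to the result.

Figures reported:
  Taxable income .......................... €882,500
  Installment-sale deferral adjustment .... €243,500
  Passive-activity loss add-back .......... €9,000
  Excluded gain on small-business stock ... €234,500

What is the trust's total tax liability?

Shadow minimum tax:
  Adjusted income: €882,500 + €243,500 + €9,000 + €234,500 = €1,369,500
  Exemption: 20% × (€1,369,500 − €515,000) = €170,900 ≥ €45,000, so the exemption is fully phased out
  Base: €1,369,500 − €0 = €1,369,500
  €1,369,500 × 18% = €246,510

Standard income tax:
  €296,000 × 15% = €44,400
  €398,000 × 20% = €79,600
  €188,500 × 30% = €56,550
  → €180,550

€246,510 > €180,550, so the shadow minimum tax is the binding amount.

€246,510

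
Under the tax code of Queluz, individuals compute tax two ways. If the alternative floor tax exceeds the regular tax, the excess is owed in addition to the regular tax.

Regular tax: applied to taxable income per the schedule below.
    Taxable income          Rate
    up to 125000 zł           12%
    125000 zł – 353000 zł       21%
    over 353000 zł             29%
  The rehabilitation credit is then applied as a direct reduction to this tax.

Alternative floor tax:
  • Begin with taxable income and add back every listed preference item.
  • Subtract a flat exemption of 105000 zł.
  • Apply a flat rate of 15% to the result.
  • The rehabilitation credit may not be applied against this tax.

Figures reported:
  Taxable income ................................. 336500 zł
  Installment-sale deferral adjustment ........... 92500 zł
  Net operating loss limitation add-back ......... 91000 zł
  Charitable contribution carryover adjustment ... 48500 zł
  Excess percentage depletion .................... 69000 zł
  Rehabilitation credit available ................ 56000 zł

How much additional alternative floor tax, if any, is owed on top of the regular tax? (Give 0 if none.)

76460 zł

Regular tax:
  125000 zł × 12% = 15000 zł
  211500 zł × 21% = 44415 zł
  → 59415 zł
  Less rehabilitation credit 56000 zł → 3415 zł

Alternative floor tax:
  Adjusted income: 336500 zł + 92500 zł + 91000 zł + 48500 zł + 69000 zł = 637500 zł
  Less exemption 105000 zł → base 532500 zł
  532500 zł × 15% = 79875 zł

Excess of alternative floor tax over regular tax: 79875 zł − 3415 zł = 76460 zł.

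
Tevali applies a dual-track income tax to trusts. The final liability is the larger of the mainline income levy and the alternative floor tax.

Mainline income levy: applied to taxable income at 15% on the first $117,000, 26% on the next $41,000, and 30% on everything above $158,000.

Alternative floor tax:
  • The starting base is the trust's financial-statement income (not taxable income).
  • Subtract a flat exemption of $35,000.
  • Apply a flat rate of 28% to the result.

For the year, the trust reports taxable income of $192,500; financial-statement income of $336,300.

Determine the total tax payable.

Mainline income levy:
  $117,000 × 15% = $17,550
  $41,000 × 26% = $10,660
  $34,500 × 30% = $10,350
  → $38,560

Alternative floor tax:
  Base (financial-statement income): $336,300
  Less exemption $35,000 → base $301,300
  $301,300 × 28% = $84,364

$84,364 > $38,560, so the alternative floor tax is the binding amount.

$84,364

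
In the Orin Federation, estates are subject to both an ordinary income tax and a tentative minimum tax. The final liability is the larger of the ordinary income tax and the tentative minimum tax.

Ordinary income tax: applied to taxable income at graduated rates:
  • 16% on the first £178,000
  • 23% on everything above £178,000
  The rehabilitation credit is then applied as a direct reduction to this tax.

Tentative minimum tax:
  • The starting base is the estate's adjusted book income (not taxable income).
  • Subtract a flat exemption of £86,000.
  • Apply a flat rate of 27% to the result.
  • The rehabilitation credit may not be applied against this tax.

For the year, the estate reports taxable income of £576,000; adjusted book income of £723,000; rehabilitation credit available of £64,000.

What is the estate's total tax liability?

Tentative minimum tax:
  Base (adjusted book income): £723,000
  Less exemption £86,000 → base £637,000
  £637,000 × 27% = £171,990

Ordinary income tax:
  £178,000 × 16% = £28,480
  £398,000 × 23% = £91,540
  → £120,020
  Less rehabilitation credit £64,000 → £56,020

£171,990 > £56,020, so the tentative minimum tax is the binding amount.

£171,990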